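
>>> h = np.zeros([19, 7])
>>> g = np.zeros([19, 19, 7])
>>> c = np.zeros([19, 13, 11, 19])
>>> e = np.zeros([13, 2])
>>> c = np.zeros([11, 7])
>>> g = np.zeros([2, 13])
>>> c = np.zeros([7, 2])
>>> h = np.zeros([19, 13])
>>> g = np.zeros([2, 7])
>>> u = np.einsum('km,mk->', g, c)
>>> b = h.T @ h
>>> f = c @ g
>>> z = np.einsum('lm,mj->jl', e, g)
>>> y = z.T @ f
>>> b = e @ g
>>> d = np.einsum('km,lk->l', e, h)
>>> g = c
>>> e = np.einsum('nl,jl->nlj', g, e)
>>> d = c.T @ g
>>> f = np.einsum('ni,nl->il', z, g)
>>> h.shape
(19, 13)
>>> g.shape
(7, 2)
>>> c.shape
(7, 2)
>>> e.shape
(7, 2, 13)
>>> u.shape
()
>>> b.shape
(13, 7)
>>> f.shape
(13, 2)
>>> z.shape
(7, 13)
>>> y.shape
(13, 7)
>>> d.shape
(2, 2)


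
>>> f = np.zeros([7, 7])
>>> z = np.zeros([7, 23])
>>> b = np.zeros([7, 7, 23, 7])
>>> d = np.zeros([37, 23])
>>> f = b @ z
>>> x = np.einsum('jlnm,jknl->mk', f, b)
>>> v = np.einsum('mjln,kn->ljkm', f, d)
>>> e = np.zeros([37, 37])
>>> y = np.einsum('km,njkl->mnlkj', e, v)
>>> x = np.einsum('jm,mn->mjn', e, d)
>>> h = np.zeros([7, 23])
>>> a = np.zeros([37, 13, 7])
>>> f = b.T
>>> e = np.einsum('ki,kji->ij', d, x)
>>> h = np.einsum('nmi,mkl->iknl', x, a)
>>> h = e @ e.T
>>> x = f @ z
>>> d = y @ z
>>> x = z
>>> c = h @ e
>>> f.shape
(7, 23, 7, 7)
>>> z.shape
(7, 23)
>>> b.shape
(7, 7, 23, 7)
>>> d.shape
(37, 23, 7, 37, 23)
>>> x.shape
(7, 23)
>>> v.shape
(23, 7, 37, 7)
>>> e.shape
(23, 37)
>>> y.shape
(37, 23, 7, 37, 7)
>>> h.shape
(23, 23)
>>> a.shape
(37, 13, 7)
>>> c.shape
(23, 37)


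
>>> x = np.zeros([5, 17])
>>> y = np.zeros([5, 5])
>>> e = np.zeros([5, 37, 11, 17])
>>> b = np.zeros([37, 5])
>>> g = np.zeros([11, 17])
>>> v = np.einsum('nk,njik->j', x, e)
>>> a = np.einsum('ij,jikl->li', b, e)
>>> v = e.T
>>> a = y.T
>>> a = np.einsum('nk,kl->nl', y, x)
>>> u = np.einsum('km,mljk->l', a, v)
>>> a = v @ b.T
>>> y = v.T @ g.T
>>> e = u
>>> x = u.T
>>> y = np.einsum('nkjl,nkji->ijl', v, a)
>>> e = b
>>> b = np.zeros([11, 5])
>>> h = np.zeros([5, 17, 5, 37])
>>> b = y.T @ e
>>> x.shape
(11,)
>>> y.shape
(37, 37, 5)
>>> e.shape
(37, 5)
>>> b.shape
(5, 37, 5)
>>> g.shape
(11, 17)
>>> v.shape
(17, 11, 37, 5)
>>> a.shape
(17, 11, 37, 37)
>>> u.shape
(11,)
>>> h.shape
(5, 17, 5, 37)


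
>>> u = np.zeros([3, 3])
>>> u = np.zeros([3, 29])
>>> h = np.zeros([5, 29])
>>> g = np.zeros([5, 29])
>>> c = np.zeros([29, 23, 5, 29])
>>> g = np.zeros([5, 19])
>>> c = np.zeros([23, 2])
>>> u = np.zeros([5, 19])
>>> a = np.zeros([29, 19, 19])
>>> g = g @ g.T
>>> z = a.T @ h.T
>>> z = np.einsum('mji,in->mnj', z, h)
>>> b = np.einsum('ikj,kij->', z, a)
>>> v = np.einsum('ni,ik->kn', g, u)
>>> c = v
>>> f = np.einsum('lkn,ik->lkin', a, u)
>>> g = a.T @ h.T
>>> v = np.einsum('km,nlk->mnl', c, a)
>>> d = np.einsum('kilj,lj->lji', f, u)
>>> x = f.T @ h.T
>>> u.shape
(5, 19)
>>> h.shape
(5, 29)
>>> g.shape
(19, 19, 5)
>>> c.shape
(19, 5)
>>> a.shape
(29, 19, 19)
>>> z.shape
(19, 29, 19)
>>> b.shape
()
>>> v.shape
(5, 29, 19)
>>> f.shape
(29, 19, 5, 19)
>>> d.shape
(5, 19, 19)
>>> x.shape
(19, 5, 19, 5)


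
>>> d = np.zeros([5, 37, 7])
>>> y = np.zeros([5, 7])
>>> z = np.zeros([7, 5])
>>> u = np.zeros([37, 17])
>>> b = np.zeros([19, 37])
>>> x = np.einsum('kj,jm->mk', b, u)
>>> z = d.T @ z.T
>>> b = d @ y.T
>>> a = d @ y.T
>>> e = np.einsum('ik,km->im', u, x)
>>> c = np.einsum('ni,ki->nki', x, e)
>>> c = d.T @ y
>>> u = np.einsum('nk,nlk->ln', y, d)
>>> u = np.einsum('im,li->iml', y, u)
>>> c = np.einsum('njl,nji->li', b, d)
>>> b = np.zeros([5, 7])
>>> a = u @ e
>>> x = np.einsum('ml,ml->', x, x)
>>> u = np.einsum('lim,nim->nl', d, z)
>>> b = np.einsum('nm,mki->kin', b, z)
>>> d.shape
(5, 37, 7)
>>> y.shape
(5, 7)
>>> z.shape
(7, 37, 7)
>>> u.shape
(7, 5)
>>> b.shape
(37, 7, 5)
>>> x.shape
()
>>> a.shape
(5, 7, 19)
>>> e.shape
(37, 19)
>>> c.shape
(5, 7)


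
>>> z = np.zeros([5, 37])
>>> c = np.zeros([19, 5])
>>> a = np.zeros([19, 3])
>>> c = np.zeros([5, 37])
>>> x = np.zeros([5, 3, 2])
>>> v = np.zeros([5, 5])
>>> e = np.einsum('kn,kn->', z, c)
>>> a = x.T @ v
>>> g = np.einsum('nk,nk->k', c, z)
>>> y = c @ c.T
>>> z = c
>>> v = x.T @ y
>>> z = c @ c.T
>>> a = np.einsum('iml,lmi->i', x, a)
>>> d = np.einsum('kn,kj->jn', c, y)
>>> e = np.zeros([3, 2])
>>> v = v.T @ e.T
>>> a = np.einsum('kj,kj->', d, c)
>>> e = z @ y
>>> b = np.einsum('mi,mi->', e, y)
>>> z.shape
(5, 5)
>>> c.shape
(5, 37)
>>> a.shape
()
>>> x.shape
(5, 3, 2)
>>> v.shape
(5, 3, 3)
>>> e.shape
(5, 5)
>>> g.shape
(37,)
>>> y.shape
(5, 5)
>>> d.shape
(5, 37)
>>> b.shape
()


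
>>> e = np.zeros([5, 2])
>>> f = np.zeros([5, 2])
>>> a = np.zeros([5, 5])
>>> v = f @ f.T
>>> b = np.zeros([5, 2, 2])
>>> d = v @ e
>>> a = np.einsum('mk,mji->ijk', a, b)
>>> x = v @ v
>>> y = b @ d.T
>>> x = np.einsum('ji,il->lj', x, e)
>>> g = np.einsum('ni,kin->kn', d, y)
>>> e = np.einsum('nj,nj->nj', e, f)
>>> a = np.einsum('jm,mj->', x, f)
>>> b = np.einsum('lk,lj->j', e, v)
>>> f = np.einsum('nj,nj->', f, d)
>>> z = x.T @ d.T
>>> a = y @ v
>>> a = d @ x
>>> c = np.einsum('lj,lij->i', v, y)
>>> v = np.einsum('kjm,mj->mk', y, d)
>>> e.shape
(5, 2)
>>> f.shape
()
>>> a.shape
(5, 5)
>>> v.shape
(5, 5)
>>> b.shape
(5,)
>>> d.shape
(5, 2)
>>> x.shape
(2, 5)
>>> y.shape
(5, 2, 5)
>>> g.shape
(5, 5)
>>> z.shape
(5, 5)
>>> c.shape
(2,)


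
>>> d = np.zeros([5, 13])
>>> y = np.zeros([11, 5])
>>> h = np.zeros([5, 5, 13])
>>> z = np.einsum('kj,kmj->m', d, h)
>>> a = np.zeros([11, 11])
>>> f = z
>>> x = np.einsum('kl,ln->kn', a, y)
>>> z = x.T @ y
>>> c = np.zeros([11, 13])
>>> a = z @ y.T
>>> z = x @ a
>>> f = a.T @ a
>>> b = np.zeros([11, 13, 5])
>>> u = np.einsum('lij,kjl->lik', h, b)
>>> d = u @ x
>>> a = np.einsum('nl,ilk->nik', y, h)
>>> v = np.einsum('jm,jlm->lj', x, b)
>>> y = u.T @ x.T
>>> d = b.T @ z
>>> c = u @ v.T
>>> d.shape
(5, 13, 11)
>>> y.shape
(11, 5, 11)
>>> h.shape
(5, 5, 13)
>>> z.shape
(11, 11)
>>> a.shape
(11, 5, 13)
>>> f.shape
(11, 11)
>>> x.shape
(11, 5)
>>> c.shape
(5, 5, 13)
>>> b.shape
(11, 13, 5)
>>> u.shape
(5, 5, 11)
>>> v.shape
(13, 11)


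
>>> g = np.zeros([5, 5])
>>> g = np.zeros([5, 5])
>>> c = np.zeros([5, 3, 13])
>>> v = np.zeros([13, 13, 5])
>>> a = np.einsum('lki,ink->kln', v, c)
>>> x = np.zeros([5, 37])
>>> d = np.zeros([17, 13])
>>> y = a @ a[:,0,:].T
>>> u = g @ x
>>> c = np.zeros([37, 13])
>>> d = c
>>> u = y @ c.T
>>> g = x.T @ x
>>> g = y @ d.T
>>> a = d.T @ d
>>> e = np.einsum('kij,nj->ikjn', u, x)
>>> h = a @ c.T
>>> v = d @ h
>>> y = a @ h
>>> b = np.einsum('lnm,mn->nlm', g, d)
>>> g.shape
(13, 13, 37)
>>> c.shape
(37, 13)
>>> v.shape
(37, 37)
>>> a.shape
(13, 13)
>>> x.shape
(5, 37)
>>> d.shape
(37, 13)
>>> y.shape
(13, 37)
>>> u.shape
(13, 13, 37)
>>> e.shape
(13, 13, 37, 5)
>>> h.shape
(13, 37)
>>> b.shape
(13, 13, 37)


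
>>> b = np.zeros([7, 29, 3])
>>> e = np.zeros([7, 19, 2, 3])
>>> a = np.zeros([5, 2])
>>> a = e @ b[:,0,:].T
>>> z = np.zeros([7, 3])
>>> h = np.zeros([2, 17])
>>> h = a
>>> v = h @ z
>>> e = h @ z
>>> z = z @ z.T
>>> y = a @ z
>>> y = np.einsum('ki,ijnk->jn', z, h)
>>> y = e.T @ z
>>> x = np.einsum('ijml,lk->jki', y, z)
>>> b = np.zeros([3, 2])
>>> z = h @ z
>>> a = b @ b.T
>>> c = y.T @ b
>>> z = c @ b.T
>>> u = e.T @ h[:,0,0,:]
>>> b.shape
(3, 2)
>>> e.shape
(7, 19, 2, 3)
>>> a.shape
(3, 3)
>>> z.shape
(7, 19, 2, 3)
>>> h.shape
(7, 19, 2, 7)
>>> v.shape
(7, 19, 2, 3)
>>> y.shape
(3, 2, 19, 7)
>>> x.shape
(2, 7, 3)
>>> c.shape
(7, 19, 2, 2)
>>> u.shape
(3, 2, 19, 7)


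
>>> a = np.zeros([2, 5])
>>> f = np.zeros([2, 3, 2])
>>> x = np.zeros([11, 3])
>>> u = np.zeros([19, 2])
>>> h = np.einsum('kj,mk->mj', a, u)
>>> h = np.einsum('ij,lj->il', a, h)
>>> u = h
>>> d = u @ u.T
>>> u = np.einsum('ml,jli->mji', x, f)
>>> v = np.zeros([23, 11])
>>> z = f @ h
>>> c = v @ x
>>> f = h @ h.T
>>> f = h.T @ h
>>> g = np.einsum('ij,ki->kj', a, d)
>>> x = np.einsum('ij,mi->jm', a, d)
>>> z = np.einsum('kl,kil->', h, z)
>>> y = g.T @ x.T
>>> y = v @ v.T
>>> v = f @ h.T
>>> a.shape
(2, 5)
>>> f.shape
(19, 19)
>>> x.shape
(5, 2)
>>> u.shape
(11, 2, 2)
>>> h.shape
(2, 19)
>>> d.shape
(2, 2)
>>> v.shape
(19, 2)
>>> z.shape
()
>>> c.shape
(23, 3)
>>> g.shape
(2, 5)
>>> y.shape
(23, 23)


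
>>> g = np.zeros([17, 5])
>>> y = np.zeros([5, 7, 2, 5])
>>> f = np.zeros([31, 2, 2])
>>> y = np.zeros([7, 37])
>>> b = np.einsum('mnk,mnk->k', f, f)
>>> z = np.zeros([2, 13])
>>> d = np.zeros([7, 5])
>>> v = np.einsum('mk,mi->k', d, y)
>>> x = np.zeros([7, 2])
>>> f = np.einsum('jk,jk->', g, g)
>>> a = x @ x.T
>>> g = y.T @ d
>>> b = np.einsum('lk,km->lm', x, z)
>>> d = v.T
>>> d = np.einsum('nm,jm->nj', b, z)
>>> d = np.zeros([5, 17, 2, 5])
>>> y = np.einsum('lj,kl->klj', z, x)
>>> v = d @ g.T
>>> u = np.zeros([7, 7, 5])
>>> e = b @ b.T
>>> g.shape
(37, 5)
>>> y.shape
(7, 2, 13)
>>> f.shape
()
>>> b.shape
(7, 13)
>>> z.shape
(2, 13)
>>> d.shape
(5, 17, 2, 5)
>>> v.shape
(5, 17, 2, 37)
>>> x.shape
(7, 2)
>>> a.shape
(7, 7)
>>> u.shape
(7, 7, 5)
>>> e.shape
(7, 7)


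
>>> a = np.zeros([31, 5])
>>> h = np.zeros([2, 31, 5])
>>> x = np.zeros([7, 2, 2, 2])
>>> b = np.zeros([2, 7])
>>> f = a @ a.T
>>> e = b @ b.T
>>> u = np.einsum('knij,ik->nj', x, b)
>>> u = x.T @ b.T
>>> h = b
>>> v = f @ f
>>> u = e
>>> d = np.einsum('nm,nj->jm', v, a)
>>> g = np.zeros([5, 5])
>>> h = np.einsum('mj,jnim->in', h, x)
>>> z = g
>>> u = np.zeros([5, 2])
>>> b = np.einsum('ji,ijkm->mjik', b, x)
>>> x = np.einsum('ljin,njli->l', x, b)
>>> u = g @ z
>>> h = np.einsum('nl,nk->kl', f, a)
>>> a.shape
(31, 5)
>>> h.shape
(5, 31)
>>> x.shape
(7,)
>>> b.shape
(2, 2, 7, 2)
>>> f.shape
(31, 31)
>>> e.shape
(2, 2)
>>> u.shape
(5, 5)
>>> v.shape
(31, 31)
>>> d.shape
(5, 31)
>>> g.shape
(5, 5)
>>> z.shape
(5, 5)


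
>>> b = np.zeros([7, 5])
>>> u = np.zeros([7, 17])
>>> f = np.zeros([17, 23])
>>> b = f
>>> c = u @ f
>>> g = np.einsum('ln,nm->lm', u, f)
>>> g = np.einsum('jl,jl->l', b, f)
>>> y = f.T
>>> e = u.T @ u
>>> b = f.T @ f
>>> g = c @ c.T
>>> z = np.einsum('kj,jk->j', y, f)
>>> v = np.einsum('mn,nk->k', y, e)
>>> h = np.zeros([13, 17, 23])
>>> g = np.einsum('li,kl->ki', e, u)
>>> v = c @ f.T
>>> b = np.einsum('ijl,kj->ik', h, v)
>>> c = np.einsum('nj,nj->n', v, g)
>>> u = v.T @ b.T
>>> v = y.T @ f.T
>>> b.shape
(13, 7)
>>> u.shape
(17, 13)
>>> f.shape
(17, 23)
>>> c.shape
(7,)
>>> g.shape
(7, 17)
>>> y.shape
(23, 17)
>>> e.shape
(17, 17)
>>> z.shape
(17,)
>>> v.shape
(17, 17)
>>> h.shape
(13, 17, 23)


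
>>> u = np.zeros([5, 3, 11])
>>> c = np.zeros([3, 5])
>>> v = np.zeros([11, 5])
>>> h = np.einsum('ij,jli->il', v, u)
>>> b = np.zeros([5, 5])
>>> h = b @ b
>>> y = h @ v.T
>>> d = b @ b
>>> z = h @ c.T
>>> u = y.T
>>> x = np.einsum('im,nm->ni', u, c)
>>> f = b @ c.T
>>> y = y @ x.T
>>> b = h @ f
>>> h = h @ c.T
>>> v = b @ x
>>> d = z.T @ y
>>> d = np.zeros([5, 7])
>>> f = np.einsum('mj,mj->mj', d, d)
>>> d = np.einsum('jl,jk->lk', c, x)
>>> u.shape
(11, 5)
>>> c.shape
(3, 5)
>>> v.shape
(5, 11)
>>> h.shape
(5, 3)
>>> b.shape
(5, 3)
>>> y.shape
(5, 3)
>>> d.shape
(5, 11)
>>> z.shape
(5, 3)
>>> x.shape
(3, 11)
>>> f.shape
(5, 7)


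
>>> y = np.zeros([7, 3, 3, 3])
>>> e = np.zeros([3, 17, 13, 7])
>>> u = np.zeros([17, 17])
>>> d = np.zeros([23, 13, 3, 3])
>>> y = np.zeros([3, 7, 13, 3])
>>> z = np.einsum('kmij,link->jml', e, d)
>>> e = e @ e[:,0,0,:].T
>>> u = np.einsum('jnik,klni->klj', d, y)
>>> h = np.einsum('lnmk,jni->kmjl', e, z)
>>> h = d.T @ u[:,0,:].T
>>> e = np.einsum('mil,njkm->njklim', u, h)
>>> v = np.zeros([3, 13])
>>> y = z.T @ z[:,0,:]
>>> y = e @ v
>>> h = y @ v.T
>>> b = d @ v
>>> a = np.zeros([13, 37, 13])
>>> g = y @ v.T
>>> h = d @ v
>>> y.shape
(3, 3, 13, 23, 7, 13)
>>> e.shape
(3, 3, 13, 23, 7, 3)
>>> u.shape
(3, 7, 23)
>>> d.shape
(23, 13, 3, 3)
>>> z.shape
(7, 17, 23)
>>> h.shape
(23, 13, 3, 13)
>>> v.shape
(3, 13)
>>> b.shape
(23, 13, 3, 13)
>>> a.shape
(13, 37, 13)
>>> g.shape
(3, 3, 13, 23, 7, 3)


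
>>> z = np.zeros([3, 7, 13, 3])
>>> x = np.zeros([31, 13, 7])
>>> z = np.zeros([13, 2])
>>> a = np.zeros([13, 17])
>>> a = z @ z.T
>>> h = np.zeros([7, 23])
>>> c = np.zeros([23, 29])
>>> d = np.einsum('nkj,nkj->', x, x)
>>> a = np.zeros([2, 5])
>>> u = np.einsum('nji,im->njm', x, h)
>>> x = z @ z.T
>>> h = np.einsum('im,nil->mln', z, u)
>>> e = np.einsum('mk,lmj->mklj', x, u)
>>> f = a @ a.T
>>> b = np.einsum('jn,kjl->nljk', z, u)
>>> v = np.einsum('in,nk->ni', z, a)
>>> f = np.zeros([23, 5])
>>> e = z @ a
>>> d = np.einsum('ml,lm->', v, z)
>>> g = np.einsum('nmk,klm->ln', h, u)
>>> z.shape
(13, 2)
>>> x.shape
(13, 13)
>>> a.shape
(2, 5)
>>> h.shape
(2, 23, 31)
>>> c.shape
(23, 29)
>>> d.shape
()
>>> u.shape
(31, 13, 23)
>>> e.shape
(13, 5)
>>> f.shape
(23, 5)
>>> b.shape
(2, 23, 13, 31)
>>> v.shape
(2, 13)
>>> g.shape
(13, 2)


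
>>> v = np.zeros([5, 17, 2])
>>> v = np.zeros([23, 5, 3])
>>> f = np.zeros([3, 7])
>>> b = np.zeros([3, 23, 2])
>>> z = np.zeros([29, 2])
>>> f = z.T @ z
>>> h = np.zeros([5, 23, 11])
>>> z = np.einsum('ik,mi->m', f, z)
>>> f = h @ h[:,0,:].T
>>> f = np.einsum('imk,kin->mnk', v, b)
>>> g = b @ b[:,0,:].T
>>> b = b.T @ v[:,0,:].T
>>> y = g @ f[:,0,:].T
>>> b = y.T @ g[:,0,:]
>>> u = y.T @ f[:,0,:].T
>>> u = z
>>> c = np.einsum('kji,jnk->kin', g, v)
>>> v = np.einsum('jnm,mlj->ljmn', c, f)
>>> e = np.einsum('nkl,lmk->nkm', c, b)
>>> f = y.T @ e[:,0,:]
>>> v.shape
(2, 3, 5, 3)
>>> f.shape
(5, 23, 23)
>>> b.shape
(5, 23, 3)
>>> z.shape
(29,)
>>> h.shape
(5, 23, 11)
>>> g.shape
(3, 23, 3)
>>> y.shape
(3, 23, 5)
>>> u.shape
(29,)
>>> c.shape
(3, 3, 5)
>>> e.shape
(3, 3, 23)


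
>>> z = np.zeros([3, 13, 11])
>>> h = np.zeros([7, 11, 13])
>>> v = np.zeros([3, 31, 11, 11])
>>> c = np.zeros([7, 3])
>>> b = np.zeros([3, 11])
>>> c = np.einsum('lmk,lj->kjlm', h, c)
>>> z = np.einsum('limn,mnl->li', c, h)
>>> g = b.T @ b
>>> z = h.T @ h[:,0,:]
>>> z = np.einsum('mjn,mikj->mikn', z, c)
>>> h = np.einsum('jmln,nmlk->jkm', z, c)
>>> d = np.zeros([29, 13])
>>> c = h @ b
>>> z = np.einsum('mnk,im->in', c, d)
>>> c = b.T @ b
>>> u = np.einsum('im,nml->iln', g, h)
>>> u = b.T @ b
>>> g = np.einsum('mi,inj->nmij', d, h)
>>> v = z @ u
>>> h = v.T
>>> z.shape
(29, 11)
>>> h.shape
(11, 29)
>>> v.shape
(29, 11)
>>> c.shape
(11, 11)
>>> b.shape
(3, 11)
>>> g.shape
(11, 29, 13, 3)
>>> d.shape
(29, 13)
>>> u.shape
(11, 11)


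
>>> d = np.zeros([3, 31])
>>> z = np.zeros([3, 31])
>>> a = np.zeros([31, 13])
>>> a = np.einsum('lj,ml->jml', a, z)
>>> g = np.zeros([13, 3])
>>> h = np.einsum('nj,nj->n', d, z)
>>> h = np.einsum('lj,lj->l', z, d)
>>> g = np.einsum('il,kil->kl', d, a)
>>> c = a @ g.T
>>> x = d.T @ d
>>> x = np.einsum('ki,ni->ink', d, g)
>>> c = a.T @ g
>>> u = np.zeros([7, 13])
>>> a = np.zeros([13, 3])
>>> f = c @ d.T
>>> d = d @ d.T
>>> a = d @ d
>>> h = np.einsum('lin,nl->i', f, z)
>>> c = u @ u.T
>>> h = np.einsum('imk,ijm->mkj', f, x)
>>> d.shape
(3, 3)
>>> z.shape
(3, 31)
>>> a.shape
(3, 3)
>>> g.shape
(13, 31)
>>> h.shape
(3, 3, 13)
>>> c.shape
(7, 7)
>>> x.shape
(31, 13, 3)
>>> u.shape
(7, 13)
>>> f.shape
(31, 3, 3)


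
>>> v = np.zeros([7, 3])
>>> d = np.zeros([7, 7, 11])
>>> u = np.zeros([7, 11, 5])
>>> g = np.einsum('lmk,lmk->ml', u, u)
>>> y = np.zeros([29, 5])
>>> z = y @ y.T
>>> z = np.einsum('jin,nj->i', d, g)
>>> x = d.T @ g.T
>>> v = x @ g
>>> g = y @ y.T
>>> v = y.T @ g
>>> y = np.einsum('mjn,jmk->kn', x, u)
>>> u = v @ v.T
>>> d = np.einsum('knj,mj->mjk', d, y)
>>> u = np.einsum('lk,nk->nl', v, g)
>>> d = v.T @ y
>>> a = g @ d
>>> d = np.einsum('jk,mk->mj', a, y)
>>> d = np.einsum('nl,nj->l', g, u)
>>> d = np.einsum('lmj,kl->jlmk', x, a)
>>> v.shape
(5, 29)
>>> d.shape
(11, 11, 7, 29)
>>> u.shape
(29, 5)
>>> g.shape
(29, 29)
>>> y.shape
(5, 11)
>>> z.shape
(7,)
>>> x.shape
(11, 7, 11)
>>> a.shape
(29, 11)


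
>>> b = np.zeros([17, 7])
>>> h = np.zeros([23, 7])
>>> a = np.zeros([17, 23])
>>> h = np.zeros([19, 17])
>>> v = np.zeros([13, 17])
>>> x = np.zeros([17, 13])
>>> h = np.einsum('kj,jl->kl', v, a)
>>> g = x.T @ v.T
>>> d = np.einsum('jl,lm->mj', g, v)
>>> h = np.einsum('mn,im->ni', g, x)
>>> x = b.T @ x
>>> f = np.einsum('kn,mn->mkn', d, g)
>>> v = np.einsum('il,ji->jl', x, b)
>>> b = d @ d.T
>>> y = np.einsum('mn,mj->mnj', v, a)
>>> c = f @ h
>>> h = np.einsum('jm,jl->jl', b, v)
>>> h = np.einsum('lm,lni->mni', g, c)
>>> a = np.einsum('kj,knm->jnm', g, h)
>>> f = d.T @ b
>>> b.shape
(17, 17)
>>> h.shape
(13, 17, 17)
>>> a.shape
(13, 17, 17)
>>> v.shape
(17, 13)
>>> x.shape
(7, 13)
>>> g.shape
(13, 13)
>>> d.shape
(17, 13)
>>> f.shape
(13, 17)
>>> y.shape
(17, 13, 23)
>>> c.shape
(13, 17, 17)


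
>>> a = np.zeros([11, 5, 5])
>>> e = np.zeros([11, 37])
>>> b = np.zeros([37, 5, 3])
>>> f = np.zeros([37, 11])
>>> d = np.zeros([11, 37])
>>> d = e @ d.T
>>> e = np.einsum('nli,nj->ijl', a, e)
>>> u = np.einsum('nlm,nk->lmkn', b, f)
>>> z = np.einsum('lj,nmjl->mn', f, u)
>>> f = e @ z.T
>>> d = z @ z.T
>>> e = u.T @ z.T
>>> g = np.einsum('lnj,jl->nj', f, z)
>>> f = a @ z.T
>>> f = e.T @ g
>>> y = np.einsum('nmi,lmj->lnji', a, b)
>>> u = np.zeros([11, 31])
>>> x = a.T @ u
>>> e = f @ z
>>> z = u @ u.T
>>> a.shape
(11, 5, 5)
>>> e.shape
(3, 3, 11, 5)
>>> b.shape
(37, 5, 3)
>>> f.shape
(3, 3, 11, 3)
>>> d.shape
(3, 3)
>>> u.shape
(11, 31)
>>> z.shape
(11, 11)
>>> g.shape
(37, 3)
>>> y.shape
(37, 11, 3, 5)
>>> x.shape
(5, 5, 31)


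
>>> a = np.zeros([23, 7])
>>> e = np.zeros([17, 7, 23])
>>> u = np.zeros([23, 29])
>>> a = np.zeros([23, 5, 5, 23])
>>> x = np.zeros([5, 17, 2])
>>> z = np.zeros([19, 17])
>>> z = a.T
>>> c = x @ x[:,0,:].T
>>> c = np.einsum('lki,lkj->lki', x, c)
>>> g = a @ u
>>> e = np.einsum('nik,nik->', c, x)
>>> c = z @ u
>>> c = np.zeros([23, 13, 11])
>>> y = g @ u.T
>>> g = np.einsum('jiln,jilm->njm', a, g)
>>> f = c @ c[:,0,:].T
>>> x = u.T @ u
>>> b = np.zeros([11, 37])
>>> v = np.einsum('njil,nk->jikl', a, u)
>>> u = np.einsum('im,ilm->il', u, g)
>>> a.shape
(23, 5, 5, 23)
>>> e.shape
()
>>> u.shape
(23, 23)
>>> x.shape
(29, 29)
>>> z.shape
(23, 5, 5, 23)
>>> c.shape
(23, 13, 11)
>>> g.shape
(23, 23, 29)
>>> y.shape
(23, 5, 5, 23)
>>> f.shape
(23, 13, 23)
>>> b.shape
(11, 37)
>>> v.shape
(5, 5, 29, 23)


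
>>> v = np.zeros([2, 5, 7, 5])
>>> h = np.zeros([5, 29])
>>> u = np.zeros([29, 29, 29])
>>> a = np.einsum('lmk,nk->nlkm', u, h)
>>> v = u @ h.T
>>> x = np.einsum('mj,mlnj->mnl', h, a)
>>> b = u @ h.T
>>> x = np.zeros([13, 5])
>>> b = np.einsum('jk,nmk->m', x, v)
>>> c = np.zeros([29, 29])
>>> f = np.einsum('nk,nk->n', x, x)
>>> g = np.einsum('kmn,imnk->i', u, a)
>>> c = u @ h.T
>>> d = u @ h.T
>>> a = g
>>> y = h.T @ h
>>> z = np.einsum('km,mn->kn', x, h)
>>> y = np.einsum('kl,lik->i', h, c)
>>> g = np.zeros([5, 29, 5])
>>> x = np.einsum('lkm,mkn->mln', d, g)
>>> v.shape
(29, 29, 5)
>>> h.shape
(5, 29)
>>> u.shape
(29, 29, 29)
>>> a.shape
(5,)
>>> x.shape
(5, 29, 5)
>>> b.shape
(29,)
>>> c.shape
(29, 29, 5)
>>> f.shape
(13,)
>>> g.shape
(5, 29, 5)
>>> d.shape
(29, 29, 5)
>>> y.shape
(29,)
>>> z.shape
(13, 29)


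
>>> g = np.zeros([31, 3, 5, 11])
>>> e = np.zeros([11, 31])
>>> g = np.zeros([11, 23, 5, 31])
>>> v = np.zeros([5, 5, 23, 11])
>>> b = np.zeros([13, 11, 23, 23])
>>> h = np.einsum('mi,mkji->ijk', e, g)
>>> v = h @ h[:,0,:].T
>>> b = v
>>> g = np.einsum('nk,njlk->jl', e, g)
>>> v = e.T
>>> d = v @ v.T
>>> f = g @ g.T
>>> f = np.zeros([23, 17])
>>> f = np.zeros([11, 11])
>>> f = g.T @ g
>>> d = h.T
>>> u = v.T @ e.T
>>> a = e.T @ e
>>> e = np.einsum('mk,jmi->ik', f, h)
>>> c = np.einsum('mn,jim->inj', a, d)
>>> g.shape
(23, 5)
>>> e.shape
(23, 5)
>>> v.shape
(31, 11)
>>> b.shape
(31, 5, 31)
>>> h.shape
(31, 5, 23)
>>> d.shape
(23, 5, 31)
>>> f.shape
(5, 5)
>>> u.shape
(11, 11)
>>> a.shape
(31, 31)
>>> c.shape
(5, 31, 23)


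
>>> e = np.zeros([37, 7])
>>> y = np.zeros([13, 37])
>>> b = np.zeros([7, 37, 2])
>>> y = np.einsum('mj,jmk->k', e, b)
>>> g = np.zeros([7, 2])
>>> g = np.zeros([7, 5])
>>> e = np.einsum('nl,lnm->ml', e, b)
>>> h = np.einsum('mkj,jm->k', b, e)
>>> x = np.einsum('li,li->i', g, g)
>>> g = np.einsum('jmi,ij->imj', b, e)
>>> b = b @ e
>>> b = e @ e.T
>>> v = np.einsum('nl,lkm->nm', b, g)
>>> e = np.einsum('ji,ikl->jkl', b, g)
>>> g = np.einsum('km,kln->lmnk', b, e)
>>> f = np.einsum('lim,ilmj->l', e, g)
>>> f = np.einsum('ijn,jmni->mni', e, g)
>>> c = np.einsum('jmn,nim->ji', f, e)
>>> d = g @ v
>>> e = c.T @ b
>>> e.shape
(37, 2)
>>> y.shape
(2,)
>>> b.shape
(2, 2)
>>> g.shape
(37, 2, 7, 2)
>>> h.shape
(37,)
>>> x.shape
(5,)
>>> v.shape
(2, 7)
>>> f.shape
(2, 7, 2)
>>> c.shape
(2, 37)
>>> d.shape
(37, 2, 7, 7)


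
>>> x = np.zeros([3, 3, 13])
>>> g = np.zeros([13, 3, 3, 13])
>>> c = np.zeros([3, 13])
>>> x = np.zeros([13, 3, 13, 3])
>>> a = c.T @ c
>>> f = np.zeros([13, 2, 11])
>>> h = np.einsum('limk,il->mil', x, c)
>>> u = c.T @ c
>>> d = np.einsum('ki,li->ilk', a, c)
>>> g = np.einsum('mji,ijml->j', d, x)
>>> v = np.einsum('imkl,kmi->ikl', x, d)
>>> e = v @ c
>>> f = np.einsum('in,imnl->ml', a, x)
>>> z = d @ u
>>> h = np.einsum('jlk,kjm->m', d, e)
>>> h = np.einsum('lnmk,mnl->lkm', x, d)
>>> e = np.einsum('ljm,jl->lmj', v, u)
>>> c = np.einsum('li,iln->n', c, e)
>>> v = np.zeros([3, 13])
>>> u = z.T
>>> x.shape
(13, 3, 13, 3)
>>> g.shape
(3,)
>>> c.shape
(13,)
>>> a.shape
(13, 13)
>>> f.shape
(3, 3)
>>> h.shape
(13, 3, 13)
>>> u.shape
(13, 3, 13)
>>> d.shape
(13, 3, 13)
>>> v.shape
(3, 13)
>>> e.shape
(13, 3, 13)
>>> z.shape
(13, 3, 13)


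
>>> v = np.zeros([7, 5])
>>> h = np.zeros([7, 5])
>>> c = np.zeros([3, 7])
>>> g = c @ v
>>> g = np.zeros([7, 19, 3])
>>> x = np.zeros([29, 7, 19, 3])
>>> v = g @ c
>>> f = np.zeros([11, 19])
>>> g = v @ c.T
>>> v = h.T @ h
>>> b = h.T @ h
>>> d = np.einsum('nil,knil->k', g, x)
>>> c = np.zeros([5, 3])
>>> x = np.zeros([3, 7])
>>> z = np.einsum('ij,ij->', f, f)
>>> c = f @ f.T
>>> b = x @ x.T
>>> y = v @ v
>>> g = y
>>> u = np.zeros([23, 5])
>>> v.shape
(5, 5)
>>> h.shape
(7, 5)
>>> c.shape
(11, 11)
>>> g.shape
(5, 5)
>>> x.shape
(3, 7)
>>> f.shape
(11, 19)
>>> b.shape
(3, 3)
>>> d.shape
(29,)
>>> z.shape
()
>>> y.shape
(5, 5)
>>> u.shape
(23, 5)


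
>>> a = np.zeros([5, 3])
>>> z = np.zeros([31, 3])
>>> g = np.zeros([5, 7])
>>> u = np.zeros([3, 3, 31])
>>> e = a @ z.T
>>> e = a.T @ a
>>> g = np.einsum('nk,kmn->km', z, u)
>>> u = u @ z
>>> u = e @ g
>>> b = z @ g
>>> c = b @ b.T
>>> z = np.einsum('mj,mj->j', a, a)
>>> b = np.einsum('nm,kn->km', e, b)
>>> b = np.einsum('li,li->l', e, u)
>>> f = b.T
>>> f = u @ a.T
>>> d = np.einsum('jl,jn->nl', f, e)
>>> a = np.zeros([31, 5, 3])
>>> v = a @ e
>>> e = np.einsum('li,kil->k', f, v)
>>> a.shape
(31, 5, 3)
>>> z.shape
(3,)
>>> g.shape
(3, 3)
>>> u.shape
(3, 3)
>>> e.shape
(31,)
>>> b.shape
(3,)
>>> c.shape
(31, 31)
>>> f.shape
(3, 5)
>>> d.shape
(3, 5)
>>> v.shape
(31, 5, 3)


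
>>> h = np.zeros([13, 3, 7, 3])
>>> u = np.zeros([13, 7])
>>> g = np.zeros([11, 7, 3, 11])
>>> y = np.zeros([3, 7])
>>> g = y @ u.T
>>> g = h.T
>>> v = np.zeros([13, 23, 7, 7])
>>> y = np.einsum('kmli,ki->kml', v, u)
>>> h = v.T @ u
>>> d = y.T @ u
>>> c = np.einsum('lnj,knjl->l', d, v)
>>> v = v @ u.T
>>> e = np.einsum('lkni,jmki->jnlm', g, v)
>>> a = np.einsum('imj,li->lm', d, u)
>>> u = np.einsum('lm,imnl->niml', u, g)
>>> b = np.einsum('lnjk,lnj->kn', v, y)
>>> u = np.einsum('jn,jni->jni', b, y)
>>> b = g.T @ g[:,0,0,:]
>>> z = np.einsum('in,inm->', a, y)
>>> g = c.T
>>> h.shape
(7, 7, 23, 7)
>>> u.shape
(13, 23, 7)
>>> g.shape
(7,)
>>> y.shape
(13, 23, 7)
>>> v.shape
(13, 23, 7, 13)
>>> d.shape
(7, 23, 7)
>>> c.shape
(7,)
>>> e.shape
(13, 3, 3, 23)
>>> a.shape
(13, 23)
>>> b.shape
(13, 3, 7, 13)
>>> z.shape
()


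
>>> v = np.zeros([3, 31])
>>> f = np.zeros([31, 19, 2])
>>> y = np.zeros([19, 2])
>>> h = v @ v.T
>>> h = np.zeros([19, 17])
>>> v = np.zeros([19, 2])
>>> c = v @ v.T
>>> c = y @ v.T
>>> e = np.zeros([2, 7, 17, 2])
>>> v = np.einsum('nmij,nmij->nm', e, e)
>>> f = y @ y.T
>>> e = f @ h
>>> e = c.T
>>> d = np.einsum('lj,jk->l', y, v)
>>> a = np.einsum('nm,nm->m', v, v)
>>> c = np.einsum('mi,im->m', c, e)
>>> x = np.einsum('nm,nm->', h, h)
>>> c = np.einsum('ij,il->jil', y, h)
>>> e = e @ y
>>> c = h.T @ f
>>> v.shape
(2, 7)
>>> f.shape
(19, 19)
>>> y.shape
(19, 2)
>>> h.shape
(19, 17)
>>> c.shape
(17, 19)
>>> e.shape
(19, 2)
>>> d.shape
(19,)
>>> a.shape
(7,)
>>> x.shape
()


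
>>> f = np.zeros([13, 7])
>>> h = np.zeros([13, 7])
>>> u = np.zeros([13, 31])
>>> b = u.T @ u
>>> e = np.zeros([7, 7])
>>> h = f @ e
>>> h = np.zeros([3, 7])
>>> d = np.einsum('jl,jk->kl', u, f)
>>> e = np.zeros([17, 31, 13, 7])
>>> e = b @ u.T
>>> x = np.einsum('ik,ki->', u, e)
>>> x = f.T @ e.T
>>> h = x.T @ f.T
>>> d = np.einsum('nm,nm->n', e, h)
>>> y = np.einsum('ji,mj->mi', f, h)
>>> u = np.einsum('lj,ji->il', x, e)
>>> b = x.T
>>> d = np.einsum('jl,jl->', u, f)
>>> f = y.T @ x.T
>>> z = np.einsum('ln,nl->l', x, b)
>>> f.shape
(7, 7)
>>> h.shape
(31, 13)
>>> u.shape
(13, 7)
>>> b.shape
(31, 7)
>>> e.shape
(31, 13)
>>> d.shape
()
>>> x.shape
(7, 31)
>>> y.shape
(31, 7)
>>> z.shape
(7,)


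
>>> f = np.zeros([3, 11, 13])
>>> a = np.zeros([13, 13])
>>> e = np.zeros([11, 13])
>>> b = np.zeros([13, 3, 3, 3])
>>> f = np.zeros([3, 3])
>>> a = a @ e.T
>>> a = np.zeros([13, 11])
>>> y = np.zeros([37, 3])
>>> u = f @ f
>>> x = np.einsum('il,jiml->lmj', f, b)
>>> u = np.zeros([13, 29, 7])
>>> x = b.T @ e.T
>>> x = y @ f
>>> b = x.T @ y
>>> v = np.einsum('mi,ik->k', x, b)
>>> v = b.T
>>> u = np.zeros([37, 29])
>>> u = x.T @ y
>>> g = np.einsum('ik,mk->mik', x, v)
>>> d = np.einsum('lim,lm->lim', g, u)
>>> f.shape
(3, 3)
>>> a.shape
(13, 11)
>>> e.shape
(11, 13)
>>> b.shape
(3, 3)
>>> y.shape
(37, 3)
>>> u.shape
(3, 3)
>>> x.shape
(37, 3)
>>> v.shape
(3, 3)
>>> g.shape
(3, 37, 3)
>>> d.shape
(3, 37, 3)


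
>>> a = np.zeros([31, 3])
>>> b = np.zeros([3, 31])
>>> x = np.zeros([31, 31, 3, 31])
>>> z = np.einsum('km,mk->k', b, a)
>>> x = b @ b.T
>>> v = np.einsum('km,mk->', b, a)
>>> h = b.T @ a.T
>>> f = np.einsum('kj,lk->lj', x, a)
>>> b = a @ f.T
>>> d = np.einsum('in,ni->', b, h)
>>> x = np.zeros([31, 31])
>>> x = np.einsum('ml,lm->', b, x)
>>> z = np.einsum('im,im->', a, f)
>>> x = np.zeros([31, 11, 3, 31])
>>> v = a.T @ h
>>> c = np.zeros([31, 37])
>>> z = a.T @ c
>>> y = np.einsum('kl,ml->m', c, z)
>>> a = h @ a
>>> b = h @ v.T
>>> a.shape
(31, 3)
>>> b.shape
(31, 3)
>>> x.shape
(31, 11, 3, 31)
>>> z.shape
(3, 37)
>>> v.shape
(3, 31)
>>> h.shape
(31, 31)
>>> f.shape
(31, 3)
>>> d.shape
()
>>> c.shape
(31, 37)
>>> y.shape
(3,)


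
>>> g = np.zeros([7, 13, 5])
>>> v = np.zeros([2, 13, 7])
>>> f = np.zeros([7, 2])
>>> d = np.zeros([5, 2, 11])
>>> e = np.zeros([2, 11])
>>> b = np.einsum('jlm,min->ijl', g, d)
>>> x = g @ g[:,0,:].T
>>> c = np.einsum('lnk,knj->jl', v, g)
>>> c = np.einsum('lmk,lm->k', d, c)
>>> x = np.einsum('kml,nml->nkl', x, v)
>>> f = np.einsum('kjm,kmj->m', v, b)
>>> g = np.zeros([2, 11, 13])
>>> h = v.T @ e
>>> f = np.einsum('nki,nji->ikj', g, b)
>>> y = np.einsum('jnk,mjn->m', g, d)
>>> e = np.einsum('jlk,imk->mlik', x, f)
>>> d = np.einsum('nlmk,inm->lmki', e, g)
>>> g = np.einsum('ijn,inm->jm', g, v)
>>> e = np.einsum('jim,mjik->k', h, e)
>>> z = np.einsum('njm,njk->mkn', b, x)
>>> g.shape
(11, 7)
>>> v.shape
(2, 13, 7)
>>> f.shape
(13, 11, 7)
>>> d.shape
(7, 13, 7, 2)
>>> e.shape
(7,)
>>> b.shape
(2, 7, 13)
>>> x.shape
(2, 7, 7)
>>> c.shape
(11,)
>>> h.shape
(7, 13, 11)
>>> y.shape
(5,)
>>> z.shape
(13, 7, 2)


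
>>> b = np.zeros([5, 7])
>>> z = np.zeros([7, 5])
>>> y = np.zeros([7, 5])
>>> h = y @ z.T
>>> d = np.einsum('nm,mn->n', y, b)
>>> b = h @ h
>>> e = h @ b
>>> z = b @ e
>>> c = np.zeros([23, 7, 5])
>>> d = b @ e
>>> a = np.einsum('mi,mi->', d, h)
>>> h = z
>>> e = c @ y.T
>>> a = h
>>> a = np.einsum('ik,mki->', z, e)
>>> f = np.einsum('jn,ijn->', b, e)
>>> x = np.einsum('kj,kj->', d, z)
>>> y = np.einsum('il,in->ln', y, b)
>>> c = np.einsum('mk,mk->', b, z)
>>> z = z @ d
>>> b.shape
(7, 7)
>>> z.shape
(7, 7)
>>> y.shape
(5, 7)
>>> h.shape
(7, 7)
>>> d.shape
(7, 7)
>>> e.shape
(23, 7, 7)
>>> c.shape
()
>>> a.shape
()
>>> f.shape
()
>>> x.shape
()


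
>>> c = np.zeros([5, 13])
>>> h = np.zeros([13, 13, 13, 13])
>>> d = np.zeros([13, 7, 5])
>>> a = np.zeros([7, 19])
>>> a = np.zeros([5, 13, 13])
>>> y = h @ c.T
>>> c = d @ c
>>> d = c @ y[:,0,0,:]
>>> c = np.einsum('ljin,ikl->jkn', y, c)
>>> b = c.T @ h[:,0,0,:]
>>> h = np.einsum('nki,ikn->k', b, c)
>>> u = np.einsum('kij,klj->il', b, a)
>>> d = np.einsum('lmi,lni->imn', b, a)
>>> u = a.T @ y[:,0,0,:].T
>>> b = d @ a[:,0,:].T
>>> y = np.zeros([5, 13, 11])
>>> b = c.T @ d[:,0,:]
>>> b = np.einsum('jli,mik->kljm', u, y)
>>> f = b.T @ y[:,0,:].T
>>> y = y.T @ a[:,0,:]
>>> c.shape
(13, 7, 5)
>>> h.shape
(7,)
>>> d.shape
(13, 7, 13)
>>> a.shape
(5, 13, 13)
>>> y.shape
(11, 13, 13)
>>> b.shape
(11, 13, 13, 5)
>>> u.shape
(13, 13, 13)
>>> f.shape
(5, 13, 13, 5)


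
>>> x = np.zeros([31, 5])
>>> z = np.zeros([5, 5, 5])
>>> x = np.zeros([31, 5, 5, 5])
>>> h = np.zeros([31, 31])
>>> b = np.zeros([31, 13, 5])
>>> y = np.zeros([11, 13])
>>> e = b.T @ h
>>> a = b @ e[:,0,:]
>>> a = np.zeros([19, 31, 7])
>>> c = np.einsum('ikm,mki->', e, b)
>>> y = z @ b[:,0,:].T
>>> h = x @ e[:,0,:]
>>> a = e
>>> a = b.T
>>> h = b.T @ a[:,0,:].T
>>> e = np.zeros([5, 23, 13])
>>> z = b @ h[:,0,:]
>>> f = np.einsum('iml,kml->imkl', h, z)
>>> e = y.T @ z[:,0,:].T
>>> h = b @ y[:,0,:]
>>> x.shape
(31, 5, 5, 5)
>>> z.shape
(31, 13, 5)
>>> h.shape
(31, 13, 31)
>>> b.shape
(31, 13, 5)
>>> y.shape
(5, 5, 31)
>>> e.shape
(31, 5, 31)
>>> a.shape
(5, 13, 31)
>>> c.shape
()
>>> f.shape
(5, 13, 31, 5)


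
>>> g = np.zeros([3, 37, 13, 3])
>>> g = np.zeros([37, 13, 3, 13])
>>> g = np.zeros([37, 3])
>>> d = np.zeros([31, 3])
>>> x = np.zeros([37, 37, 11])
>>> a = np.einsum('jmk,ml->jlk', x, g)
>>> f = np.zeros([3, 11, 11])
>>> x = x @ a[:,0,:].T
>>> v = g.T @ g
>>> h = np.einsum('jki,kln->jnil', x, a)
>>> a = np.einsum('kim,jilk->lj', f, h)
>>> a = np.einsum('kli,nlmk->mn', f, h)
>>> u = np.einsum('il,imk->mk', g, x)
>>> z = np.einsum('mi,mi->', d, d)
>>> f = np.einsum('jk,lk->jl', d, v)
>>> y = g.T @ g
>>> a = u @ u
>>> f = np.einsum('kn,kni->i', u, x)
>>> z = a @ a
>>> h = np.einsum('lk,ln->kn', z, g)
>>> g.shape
(37, 3)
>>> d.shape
(31, 3)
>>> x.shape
(37, 37, 37)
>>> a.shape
(37, 37)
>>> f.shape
(37,)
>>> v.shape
(3, 3)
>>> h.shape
(37, 3)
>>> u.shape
(37, 37)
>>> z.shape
(37, 37)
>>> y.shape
(3, 3)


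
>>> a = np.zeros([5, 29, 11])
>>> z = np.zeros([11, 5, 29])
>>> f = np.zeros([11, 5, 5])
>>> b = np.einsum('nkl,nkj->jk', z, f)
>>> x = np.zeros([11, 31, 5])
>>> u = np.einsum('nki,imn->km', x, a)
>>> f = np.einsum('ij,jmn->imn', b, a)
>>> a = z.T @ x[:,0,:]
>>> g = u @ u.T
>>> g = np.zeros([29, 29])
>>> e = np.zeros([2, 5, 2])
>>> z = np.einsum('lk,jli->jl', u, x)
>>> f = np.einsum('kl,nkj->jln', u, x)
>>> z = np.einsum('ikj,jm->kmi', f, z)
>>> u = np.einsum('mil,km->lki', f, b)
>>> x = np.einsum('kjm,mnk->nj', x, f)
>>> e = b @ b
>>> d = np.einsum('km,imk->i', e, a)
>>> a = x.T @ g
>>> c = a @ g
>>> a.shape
(31, 29)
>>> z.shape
(29, 31, 5)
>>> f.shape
(5, 29, 11)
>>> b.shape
(5, 5)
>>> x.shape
(29, 31)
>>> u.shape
(11, 5, 29)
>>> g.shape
(29, 29)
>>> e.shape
(5, 5)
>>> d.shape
(29,)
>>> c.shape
(31, 29)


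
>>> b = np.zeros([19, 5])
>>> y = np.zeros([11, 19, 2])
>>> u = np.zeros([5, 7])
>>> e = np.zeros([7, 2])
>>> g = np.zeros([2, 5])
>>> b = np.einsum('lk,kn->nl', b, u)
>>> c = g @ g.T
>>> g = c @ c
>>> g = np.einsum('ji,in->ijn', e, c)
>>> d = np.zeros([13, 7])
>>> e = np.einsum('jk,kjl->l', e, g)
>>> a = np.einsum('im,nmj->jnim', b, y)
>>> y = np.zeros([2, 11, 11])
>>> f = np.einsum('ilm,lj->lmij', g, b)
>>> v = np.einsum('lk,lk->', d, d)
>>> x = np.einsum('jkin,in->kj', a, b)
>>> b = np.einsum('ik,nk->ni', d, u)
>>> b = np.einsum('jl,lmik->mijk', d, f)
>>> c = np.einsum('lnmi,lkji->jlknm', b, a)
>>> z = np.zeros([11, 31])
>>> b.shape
(2, 2, 13, 19)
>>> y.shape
(2, 11, 11)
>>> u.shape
(5, 7)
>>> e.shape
(2,)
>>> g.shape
(2, 7, 2)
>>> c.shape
(7, 2, 11, 2, 13)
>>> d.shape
(13, 7)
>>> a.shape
(2, 11, 7, 19)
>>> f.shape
(7, 2, 2, 19)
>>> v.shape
()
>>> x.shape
(11, 2)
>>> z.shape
(11, 31)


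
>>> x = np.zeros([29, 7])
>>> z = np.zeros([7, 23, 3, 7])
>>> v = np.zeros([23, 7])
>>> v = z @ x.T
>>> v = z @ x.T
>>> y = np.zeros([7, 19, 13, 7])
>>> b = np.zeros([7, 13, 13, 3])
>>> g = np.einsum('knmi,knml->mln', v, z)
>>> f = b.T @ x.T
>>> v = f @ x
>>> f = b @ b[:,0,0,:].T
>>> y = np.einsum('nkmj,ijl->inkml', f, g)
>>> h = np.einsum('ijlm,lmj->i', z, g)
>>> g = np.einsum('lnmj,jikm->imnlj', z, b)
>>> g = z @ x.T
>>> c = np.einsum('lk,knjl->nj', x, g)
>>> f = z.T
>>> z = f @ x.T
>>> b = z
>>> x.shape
(29, 7)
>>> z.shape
(7, 3, 23, 29)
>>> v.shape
(3, 13, 13, 7)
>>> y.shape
(3, 7, 13, 13, 23)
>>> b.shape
(7, 3, 23, 29)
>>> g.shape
(7, 23, 3, 29)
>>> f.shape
(7, 3, 23, 7)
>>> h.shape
(7,)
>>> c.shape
(23, 3)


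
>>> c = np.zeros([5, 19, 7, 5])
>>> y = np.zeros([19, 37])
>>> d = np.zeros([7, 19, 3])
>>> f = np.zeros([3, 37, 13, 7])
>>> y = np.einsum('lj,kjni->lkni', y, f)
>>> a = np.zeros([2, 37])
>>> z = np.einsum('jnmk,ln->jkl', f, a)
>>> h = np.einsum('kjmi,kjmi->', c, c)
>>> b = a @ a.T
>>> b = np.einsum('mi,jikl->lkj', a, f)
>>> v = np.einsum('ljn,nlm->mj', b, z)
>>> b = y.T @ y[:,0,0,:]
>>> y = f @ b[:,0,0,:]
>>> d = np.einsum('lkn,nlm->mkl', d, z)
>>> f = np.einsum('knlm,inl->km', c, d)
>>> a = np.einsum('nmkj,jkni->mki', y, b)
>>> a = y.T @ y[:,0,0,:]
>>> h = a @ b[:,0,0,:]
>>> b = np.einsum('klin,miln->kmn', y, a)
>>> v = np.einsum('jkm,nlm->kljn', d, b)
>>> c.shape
(5, 19, 7, 5)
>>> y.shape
(3, 37, 13, 7)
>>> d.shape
(2, 19, 7)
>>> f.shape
(5, 5)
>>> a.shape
(7, 13, 37, 7)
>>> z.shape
(3, 7, 2)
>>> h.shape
(7, 13, 37, 7)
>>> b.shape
(3, 7, 7)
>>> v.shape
(19, 7, 2, 3)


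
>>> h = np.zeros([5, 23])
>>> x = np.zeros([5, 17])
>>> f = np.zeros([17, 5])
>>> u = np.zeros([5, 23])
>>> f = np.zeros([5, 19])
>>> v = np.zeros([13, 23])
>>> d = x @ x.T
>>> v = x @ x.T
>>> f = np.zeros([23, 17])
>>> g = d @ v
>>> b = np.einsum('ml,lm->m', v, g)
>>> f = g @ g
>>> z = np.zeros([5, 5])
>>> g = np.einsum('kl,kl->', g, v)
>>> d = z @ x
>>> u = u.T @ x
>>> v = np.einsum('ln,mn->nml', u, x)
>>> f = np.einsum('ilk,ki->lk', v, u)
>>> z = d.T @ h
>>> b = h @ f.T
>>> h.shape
(5, 23)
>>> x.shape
(5, 17)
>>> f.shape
(5, 23)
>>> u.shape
(23, 17)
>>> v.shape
(17, 5, 23)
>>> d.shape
(5, 17)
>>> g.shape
()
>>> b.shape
(5, 5)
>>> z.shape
(17, 23)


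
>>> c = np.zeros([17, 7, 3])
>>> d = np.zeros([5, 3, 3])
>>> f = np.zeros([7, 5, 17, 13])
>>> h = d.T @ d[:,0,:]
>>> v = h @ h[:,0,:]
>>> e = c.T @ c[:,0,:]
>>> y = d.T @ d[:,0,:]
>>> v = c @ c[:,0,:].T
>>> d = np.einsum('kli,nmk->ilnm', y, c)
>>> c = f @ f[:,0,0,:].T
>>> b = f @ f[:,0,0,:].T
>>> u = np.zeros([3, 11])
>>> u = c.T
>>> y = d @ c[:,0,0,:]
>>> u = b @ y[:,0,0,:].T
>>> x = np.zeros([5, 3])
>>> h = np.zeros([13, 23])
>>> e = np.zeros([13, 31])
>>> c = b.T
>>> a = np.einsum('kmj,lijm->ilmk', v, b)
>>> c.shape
(7, 17, 5, 7)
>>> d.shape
(3, 3, 17, 7)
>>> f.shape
(7, 5, 17, 13)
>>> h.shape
(13, 23)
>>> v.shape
(17, 7, 17)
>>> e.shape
(13, 31)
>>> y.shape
(3, 3, 17, 7)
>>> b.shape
(7, 5, 17, 7)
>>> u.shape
(7, 5, 17, 3)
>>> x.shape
(5, 3)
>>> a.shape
(5, 7, 7, 17)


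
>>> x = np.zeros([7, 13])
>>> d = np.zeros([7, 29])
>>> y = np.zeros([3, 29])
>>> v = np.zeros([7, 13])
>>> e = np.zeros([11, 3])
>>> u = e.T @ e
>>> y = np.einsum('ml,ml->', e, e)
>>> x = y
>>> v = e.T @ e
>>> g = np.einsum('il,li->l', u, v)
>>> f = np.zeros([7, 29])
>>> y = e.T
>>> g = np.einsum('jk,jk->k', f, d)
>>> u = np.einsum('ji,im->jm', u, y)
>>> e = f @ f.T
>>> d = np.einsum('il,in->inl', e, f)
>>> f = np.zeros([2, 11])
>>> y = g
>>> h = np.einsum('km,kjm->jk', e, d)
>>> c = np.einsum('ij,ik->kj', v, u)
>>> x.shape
()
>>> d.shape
(7, 29, 7)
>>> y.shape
(29,)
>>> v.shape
(3, 3)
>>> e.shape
(7, 7)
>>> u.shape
(3, 11)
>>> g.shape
(29,)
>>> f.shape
(2, 11)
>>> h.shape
(29, 7)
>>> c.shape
(11, 3)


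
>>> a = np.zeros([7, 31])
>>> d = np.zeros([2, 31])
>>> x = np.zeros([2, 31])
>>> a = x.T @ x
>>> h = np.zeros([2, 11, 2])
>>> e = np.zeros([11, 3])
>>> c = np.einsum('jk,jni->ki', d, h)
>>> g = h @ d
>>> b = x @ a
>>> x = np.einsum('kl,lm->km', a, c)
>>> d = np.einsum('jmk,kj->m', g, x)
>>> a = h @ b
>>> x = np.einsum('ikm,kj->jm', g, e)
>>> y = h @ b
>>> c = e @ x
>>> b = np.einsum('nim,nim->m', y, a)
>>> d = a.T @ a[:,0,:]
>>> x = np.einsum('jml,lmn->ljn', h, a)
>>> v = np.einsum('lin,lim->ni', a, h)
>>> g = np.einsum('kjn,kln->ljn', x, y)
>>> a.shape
(2, 11, 31)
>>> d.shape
(31, 11, 31)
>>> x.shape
(2, 2, 31)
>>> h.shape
(2, 11, 2)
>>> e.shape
(11, 3)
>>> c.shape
(11, 31)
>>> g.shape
(11, 2, 31)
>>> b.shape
(31,)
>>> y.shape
(2, 11, 31)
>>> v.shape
(31, 11)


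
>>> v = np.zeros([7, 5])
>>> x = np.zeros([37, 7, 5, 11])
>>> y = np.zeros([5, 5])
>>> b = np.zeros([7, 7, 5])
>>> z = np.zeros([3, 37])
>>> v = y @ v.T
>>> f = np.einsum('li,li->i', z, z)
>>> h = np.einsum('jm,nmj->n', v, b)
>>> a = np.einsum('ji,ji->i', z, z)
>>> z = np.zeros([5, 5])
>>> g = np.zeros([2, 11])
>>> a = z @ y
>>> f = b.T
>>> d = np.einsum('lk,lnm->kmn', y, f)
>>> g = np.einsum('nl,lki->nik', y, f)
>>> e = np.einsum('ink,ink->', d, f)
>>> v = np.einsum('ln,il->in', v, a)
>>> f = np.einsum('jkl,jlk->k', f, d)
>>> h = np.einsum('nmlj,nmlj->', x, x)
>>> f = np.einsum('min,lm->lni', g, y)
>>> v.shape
(5, 7)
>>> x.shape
(37, 7, 5, 11)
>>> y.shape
(5, 5)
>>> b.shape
(7, 7, 5)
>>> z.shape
(5, 5)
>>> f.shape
(5, 7, 7)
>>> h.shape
()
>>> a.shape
(5, 5)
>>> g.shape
(5, 7, 7)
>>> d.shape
(5, 7, 7)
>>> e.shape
()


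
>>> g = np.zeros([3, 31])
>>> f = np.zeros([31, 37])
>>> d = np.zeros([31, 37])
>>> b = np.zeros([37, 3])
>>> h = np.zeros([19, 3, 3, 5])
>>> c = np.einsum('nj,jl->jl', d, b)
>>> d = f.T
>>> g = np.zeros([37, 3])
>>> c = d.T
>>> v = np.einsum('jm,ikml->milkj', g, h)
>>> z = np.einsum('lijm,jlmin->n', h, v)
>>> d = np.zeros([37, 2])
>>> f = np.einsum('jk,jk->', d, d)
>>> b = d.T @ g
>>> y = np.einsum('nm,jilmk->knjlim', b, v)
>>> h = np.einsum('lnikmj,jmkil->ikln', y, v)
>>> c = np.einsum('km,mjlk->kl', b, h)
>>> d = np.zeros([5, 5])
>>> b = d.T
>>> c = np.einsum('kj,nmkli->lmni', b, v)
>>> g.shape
(37, 3)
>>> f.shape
()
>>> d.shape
(5, 5)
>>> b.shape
(5, 5)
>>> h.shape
(3, 5, 37, 2)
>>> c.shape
(3, 19, 3, 37)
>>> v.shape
(3, 19, 5, 3, 37)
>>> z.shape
(37,)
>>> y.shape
(37, 2, 3, 5, 19, 3)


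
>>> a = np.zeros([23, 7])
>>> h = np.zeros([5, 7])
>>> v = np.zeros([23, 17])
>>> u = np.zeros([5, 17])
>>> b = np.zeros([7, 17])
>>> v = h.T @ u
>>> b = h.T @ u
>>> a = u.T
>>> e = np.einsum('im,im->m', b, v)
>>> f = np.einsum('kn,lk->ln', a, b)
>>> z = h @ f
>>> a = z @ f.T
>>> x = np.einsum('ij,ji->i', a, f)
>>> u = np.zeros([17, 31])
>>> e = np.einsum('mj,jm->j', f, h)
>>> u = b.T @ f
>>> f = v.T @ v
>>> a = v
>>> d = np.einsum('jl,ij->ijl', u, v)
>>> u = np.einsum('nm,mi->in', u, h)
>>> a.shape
(7, 17)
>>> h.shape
(5, 7)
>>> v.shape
(7, 17)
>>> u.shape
(7, 17)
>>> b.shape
(7, 17)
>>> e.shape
(5,)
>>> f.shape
(17, 17)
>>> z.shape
(5, 5)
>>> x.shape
(5,)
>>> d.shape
(7, 17, 5)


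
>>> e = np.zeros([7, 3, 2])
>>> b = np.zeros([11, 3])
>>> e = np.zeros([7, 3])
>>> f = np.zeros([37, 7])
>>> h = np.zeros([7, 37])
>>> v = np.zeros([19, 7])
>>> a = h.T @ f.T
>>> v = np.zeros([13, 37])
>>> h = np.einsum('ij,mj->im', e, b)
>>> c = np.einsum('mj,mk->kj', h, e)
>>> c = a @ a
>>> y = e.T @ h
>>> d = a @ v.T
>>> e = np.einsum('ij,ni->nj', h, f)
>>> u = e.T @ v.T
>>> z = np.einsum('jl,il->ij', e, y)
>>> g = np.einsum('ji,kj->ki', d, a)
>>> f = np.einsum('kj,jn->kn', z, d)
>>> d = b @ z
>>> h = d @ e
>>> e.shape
(37, 11)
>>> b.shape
(11, 3)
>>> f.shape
(3, 13)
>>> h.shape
(11, 11)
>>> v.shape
(13, 37)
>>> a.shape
(37, 37)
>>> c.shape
(37, 37)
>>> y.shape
(3, 11)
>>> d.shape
(11, 37)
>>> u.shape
(11, 13)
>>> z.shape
(3, 37)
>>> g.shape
(37, 13)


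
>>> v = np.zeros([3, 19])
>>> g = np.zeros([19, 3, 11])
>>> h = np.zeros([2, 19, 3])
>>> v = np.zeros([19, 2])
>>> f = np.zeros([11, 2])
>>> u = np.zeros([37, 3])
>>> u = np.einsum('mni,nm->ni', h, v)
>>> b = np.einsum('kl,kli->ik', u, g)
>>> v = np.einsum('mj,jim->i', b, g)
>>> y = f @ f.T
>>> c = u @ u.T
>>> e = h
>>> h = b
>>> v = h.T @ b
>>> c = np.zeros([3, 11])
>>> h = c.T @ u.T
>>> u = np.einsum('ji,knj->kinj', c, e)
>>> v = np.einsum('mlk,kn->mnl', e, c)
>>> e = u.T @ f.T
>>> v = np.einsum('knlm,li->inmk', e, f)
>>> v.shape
(2, 19, 11, 3)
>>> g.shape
(19, 3, 11)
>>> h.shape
(11, 19)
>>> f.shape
(11, 2)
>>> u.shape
(2, 11, 19, 3)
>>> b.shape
(11, 19)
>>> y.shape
(11, 11)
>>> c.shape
(3, 11)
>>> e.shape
(3, 19, 11, 11)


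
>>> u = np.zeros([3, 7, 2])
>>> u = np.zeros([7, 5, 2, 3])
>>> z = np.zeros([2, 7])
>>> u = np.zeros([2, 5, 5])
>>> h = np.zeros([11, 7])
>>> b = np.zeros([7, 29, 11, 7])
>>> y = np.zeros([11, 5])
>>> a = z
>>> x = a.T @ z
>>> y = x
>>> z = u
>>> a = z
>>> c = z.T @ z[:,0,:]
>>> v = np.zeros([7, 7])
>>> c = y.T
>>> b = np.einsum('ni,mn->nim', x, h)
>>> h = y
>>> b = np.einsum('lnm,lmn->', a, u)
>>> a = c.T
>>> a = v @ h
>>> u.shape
(2, 5, 5)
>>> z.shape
(2, 5, 5)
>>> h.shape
(7, 7)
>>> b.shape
()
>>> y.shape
(7, 7)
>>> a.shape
(7, 7)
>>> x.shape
(7, 7)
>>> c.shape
(7, 7)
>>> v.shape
(7, 7)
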